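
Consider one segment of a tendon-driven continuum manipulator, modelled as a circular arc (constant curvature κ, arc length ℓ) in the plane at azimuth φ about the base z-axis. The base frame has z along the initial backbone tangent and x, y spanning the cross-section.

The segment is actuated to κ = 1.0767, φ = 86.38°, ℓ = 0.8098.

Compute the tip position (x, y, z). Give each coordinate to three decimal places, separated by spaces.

θ = κ·ℓ = 1.0767 × 0.8098 = 0.87191 rad
ρ = (1 − cos θ)/κ = (1 − 0.64336)/1.0767 = 0.33123
z = sin θ / κ = 0.76556/1.0767 = 0.71102
x = ρ cos φ = 0.33123 × cos(86.38°) = 0.02091
y = ρ sin φ = 0.33123 × sin(86.38°) = 0.33057

0.021 0.331 0.711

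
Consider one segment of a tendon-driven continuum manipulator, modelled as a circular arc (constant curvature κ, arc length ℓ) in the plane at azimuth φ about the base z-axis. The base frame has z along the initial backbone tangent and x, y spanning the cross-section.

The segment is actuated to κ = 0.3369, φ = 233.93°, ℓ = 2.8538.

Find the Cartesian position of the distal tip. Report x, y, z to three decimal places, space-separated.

-0.747 -1.026 2.434

θ = κ·ℓ = 0.3369 × 2.8538 = 0.96145 rad
ρ = (1 − cos θ)/κ = (1 − 0.57234)/0.3369 = 1.26941
z = sin θ / κ = 0.82002/0.3369 = 2.43401
x = ρ cos φ = 1.26941 × cos(233.93°) = -0.74740
y = ρ sin φ = 1.26941 × sin(233.93°) = -1.02606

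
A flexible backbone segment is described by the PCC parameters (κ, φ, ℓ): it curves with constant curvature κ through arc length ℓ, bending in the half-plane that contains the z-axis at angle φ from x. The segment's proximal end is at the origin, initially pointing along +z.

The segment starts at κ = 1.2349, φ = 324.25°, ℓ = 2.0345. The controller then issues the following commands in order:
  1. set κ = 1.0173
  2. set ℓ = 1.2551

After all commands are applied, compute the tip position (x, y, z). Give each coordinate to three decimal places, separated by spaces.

0.567 -0.408 0.941

initial: κ=1.2349, φ=324.25°, ℓ=2.0345
cmd 1: set κ=1.0173 → (κ,φ,ℓ)=(1.0173,324.25°,2.0345) → tip=(1.1795,-0.8491,0.8632)
cmd 2: set ℓ=1.2551 → (κ,φ,ℓ)=(1.0173,324.25°,1.2551) → tip=(0.5666,-0.4079,0.9408)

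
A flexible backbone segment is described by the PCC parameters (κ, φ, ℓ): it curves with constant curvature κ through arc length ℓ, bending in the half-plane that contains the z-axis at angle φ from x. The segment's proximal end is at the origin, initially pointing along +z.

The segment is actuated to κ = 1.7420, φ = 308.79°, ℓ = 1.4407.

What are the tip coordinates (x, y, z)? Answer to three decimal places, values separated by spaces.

θ = κ·ℓ = 1.7420 × 1.4407 = 2.50970 rad
ρ = (1 − cos θ)/κ = (1 − -0.80691)/1.7420 = 1.03726
z = sin θ / κ = 0.59067/1.7420 = 0.33908
x = ρ cos φ = 1.03726 × cos(308.79°) = 0.64981
y = ρ sin φ = 1.03726 × sin(308.79°) = -0.80849

0.650 -0.808 0.339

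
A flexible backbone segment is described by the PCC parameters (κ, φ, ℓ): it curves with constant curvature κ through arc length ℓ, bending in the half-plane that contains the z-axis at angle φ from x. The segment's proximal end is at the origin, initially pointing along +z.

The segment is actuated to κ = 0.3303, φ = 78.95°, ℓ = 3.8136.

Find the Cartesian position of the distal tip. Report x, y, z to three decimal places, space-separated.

θ = κ·ℓ = 0.3303 × 3.8136 = 1.25963 rad
ρ = (1 − cos θ)/κ = (1 − 0.30617)/0.3303 = 2.10061
z = sin θ / κ = 0.95198/0.3303 = 2.88216
x = ρ cos φ = 2.10061 × cos(78.95°) = 0.40262
y = ρ sin φ = 2.10061 × sin(78.95°) = 2.06167

0.403 2.062 2.882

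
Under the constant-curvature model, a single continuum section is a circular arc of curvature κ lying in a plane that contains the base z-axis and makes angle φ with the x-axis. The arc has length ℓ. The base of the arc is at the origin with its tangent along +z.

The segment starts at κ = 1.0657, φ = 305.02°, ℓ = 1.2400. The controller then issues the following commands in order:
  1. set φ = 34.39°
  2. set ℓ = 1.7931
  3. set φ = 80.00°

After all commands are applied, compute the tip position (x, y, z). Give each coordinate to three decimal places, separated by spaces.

initial: κ=1.0657, φ=305.02°, ℓ=1.2400
cmd 1: set φ=34.39° → (κ,φ,ℓ)=(1.0657,34.39°,1.2400) → tip=(0.5833,0.3992,0.9093)
cmd 2: set ℓ=1.7931 → (κ,φ,ℓ)=(1.0657,34.39°,1.7931) → tip=(1.0327,0.7068,0.8846)
cmd 3: set φ=80.00° → (κ,φ,ℓ)=(1.0657,80.00°,1.7931) → tip=(0.2173,1.2324,0.8846)

0.217 1.232 0.885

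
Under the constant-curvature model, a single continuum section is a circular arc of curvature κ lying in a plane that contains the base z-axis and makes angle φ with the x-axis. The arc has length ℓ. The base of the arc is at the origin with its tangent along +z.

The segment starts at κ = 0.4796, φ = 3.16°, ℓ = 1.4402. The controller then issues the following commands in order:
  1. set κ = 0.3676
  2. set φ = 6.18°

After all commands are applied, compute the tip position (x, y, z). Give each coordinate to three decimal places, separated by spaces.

0.370 0.040 1.374

initial: κ=0.4796, φ=3.16°, ℓ=1.4402
cmd 1: set κ=0.3676 → (κ,φ,ℓ)=(0.3676,3.16°,1.4402) → tip=(0.3718,0.0205,1.3739)
cmd 2: set φ=6.18° → (κ,φ,ℓ)=(0.3676,6.18°,1.4402) → tip=(0.3702,0.0401,1.3739)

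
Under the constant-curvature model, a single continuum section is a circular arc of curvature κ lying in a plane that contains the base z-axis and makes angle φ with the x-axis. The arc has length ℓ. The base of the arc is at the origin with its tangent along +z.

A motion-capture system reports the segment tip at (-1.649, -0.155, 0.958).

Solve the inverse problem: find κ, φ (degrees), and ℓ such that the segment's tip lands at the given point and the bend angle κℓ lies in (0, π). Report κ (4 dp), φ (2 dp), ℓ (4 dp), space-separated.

ρ = √(x²+y²) = √(-1.649² + -0.155²) = 1.65627
φ = atan2(y, x) mod 360° = atan2(-0.155, -1.649) = 185.3698°
|p|² = ρ² + z² = 1.65627² + 0.958² = 3.66099
κ = 2ρ / |p|² = 2×1.65627 / 3.66099 = 0.90482
θ = 2·atan2(ρ, z) = 2·atan2(1.65627, 0.958) = 2.09281 rad
ℓ = θ/κ = 2.09281/0.90482 = 2.31296

0.9048 185.37 2.3130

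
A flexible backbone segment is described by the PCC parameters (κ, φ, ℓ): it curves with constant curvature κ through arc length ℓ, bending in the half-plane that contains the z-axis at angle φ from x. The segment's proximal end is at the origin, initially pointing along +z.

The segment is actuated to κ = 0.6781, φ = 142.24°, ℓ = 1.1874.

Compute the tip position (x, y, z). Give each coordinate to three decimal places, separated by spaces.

θ = κ·ℓ = 0.6781 × 1.1874 = 0.80518 rad
ρ = (1 − cos θ)/κ = (1 − 0.69298)/0.6781 = 0.45276
z = sin θ / κ = 0.72095/0.6781 = 1.06320
x = ρ cos φ = 0.45276 × cos(142.24°) = -0.35794
y = ρ sin φ = 0.45276 × sin(142.24°) = 0.27725

-0.358 0.277 1.063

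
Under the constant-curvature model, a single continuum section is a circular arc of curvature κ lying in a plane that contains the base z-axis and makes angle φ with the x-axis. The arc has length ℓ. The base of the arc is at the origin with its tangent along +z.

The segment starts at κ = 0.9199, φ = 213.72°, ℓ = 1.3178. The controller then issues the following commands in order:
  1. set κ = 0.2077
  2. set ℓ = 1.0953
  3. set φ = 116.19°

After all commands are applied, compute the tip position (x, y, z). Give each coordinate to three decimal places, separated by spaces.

initial: κ=0.9199, φ=213.72°, ℓ=1.3178
cmd 1: set κ=0.2077 → (κ,φ,ℓ)=(0.2077,213.72°,1.3178) → tip=(-0.1491,-0.0995,1.3014)
cmd 2: set ℓ=1.0953 → (κ,φ,ℓ)=(0.2077,213.72°,1.0953) → tip=(-0.1032,-0.0689,1.0859)
cmd 3: set φ=116.19° → (κ,φ,ℓ)=(0.2077,116.19°,1.0953) → tip=(-0.0547,0.1113,1.0859)

-0.055 0.111 1.086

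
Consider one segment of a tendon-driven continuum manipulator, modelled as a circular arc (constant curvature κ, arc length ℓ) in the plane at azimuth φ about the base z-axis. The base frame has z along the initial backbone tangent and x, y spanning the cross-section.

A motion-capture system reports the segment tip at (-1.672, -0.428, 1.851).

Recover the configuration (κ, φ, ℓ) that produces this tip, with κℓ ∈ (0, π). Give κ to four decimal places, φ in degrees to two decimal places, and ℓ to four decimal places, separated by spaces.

ρ = √(x²+y²) = √(-1.672² + -0.428²) = 1.72591
φ = atan2(y, x) mod 360° = atan2(-0.428, -1.672) = 194.3583°
|p|² = ρ² + z² = 1.72591² + 1.851² = 6.40497
κ = 2ρ / |p|² = 2×1.72591 / 6.40497 = 0.53893
θ = 2·atan2(ρ, z) = 2·atan2(1.72591, 1.851) = 1.50088 rad
ℓ = θ/κ = 1.50088/0.53893 = 2.78494

0.5389 194.36 2.7849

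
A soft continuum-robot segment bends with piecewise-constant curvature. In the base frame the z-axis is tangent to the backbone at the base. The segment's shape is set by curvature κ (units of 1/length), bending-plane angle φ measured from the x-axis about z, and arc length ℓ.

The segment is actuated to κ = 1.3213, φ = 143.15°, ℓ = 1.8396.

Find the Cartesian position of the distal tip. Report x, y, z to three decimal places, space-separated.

θ = κ·ℓ = 1.3213 × 1.8396 = 2.43066 rad
ρ = (1 − cos θ)/κ = (1 − -0.75776)/1.3213 = 1.33032
z = sin θ / κ = 0.65254/1.3213 = 0.49386
x = ρ cos φ = 1.33032 × cos(143.15°) = -1.06454
y = ρ sin φ = 1.33032 × sin(143.15°) = 0.79782

-1.065 0.798 0.494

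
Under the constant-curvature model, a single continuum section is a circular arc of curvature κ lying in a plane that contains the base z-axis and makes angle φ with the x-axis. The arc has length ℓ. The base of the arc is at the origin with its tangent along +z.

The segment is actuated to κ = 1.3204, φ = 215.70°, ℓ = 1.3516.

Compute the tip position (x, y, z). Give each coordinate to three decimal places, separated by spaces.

θ = κ·ℓ = 1.3204 × 1.3516 = 1.78465 rad
ρ = (1 − cos θ)/κ = (1 − -0.21223)/1.3204 = 0.91808
z = sin θ / κ = 0.97722/1.3204 = 0.74009
x = ρ cos φ = 0.91808 × cos(215.70°) = -0.74556
y = ρ sin φ = 0.91808 × sin(215.70°) = -0.53574

-0.746 -0.536 0.740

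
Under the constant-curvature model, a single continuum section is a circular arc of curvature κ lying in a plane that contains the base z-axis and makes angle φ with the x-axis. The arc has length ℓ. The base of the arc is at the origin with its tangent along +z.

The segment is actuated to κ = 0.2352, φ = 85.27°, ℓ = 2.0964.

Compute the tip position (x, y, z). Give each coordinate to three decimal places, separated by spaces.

θ = κ·ℓ = 0.2352 × 2.0964 = 0.49307 rad
ρ = (1 − cos θ)/κ = (1 − 0.88088)/0.2352 = 0.50645
z = sin θ / κ = 0.47334/0.2352 = 2.01248
x = ρ cos φ = 0.50645 × cos(85.27°) = 0.04176
y = ρ sin φ = 0.50645 × sin(85.27°) = 0.50473

0.042 0.505 2.012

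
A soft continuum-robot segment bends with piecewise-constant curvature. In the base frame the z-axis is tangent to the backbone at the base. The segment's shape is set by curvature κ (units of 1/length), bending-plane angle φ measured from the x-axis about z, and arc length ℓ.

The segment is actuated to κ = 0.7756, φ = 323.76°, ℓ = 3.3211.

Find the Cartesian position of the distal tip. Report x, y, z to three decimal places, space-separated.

θ = κ·ℓ = 0.7756 × 3.3211 = 2.57585 rad
ρ = (1 − cos θ)/κ = (1 − -0.84419)/0.7756 = 2.37776
z = sin θ / κ = 0.53605/0.7756 = 0.69114
x = ρ cos φ = 2.37776 × cos(323.76°) = 1.91777
y = ρ sin φ = 2.37776 × sin(323.76°) = -1.40566

1.918 -1.406 0.691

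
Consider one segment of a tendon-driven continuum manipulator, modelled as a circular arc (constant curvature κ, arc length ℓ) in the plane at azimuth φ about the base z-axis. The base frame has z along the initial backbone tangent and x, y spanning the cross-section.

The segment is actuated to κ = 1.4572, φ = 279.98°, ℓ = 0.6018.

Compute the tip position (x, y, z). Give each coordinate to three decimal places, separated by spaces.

θ = κ·ℓ = 1.4572 × 0.6018 = 0.87694 rad
ρ = (1 − cos θ)/κ = (1 − 0.63950)/1.4572 = 0.24739
z = sin θ / κ = 0.76879/1.4572 = 0.52758
x = ρ cos φ = 0.24739 × cos(279.98°) = 0.04287
y = ρ sin φ = 0.24739 × sin(279.98°) = -0.24365

0.043 -0.244 0.528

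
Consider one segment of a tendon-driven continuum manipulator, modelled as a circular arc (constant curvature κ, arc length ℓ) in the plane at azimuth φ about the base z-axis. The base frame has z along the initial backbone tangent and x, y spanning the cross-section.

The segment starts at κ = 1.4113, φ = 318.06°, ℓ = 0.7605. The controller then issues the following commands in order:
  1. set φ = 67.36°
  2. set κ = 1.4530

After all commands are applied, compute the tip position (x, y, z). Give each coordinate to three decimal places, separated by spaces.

initial: κ=1.4113, φ=318.06°, ℓ=0.7605
cmd 1: set φ=67.36° → (κ,φ,ℓ)=(1.4113,67.36°,0.7605) → tip=(0.1426,0.3419,0.6227)
cmd 2: set κ=1.4530 → (κ,φ,ℓ)=(1.4530,67.36°,0.7605) → tip=(0.1459,0.3499,0.6149)

0.146 0.350 0.615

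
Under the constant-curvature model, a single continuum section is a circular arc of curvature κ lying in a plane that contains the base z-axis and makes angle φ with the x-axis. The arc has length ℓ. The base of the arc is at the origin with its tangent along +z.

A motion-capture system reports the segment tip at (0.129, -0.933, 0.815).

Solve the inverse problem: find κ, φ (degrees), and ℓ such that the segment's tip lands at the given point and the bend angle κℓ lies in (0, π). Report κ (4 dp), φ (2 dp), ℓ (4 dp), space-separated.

ρ = √(x²+y²) = √(0.129² + -0.933²) = 0.94188
φ = atan2(y, x) mod 360° = atan2(-0.933, 0.129) = 277.8720°
|p|² = ρ² + z² = 0.94188² + 0.815² = 1.55136
κ = 2ρ / |p|² = 2×0.94188 / 1.55136 = 1.21426
θ = 2·atan2(ρ, z) = 2·atan2(0.94188, 0.815) = 1.71498 rad
ℓ = θ/κ = 1.71498/1.21426 = 1.41236

1.2143 277.87 1.4124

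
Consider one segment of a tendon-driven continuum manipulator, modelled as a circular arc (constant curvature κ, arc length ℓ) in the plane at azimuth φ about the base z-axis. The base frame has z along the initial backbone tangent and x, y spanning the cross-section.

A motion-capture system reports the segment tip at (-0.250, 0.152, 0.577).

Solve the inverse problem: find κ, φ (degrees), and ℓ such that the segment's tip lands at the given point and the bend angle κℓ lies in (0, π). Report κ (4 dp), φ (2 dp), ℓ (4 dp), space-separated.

ρ = √(x²+y²) = √(-0.250² + 0.152²) = 0.29258
φ = atan2(y, x) mod 360° = atan2(0.152, -0.250) = 148.7004°
|p|² = ρ² + z² = 0.29258² + 0.577² = 0.41853
κ = 2ρ / |p|² = 2×0.29258 / 0.41853 = 1.39813
θ = 2·atan2(ρ, z) = 2·atan2(0.29258, 0.577) = 0.93858 rad
ℓ = θ/κ = 0.93858/1.39813 = 0.67131

1.3981 148.70 0.6713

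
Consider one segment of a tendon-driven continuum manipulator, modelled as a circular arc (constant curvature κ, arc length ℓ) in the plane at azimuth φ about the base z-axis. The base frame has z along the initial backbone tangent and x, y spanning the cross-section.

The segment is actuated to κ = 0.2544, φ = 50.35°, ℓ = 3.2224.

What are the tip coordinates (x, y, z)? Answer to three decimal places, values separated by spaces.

0.797 0.961 2.873

θ = κ·ℓ = 0.2544 × 3.2224 = 0.81978 rad
ρ = (1 − cos θ)/κ = (1 − 0.68238)/0.2544 = 1.24849
z = sin θ / κ = 0.73099/0.2544 = 2.87341
x = ρ cos φ = 1.24849 × cos(50.35°) = 0.79666
y = ρ sin φ = 1.24849 × sin(50.35°) = 0.96129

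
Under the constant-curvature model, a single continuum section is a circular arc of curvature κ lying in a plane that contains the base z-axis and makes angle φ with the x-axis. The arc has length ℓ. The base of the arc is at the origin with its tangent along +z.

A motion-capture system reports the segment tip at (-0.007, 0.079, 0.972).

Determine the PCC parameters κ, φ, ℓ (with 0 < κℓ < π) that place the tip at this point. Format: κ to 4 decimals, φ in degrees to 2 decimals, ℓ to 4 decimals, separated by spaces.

ρ = √(x²+y²) = √(-0.007² + 0.079²) = 0.07931
φ = atan2(y, x) mod 360° = atan2(0.079, -0.007) = 95.0636°
|p|² = ρ² + z² = 0.07931² + 0.972² = 0.95107
κ = 2ρ / |p|² = 2×0.07931 / 0.95107 = 0.16678
θ = 2·atan2(ρ, z) = 2·atan2(0.07931, 0.972) = 0.16283 rad
ℓ = θ/κ = 0.16283/0.16678 = 0.97631

0.1668 95.06 0.9763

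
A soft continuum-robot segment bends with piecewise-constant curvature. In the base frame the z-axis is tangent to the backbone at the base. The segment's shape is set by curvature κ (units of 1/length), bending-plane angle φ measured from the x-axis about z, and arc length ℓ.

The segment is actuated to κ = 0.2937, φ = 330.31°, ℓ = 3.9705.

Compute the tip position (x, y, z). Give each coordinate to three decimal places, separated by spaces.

θ = κ·ℓ = 0.2937 × 3.9705 = 1.16614 rad
ρ = (1 − cos θ)/κ = (1 − 0.39371)/0.2937 = 2.06433
z = sin θ / κ = 0.91924/0.2937 = 3.12985
x = ρ cos φ = 2.06433 × cos(330.31°) = 1.79332
y = ρ sin φ = 2.06433 × sin(330.31°) = -1.02248

1.793 -1.022 3.130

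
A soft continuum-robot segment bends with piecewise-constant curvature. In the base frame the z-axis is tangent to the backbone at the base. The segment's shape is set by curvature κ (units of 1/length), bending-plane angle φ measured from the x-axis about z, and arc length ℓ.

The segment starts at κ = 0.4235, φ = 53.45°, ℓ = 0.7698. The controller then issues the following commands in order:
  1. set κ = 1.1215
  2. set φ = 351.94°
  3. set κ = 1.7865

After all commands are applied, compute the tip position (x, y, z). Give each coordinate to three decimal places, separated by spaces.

initial: κ=0.4235, φ=53.45°, ℓ=0.7698
cmd 1: set κ=1.1215 → (κ,φ,ℓ)=(1.1215,53.45°,0.7698) → tip=(0.1859,0.2508,0.6777)
cmd 2: set φ=351.94° → (κ,φ,ℓ)=(1.1215,351.94°,0.7698) → tip=(0.3091,-0.0438,0.6777)
cmd 3: set κ=1.7865 → (κ,φ,ℓ)=(1.7865,351.94°,0.7698) → tip=(0.4465,-0.0632,0.5491)

0.447 -0.063 0.549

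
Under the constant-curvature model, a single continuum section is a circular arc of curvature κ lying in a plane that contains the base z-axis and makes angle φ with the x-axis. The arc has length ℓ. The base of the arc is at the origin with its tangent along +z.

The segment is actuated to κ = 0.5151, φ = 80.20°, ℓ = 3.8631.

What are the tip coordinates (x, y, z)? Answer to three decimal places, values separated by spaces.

θ = κ·ℓ = 0.5151 × 3.8631 = 1.98988 rad
ρ = (1 − cos θ)/κ = (1 − -0.40693)/0.5151 = 2.73137
z = sin θ / κ = 0.91346/0.5151 = 1.77337
x = ρ cos φ = 2.73137 × cos(80.20°) = 0.46490
y = ρ sin φ = 2.73137 × sin(80.20°) = 2.69151

0.465 2.692 1.773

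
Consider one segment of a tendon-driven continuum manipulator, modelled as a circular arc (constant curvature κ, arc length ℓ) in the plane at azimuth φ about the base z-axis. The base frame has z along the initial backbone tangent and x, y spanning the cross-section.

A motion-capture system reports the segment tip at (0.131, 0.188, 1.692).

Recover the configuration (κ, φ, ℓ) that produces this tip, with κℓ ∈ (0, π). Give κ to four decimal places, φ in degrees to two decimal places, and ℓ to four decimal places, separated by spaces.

ρ = √(x²+y²) = √(0.131² + 0.188²) = 0.22914
φ = atan2(y, x) mod 360° = atan2(0.188, 0.131) = 55.1309°
|p|² = ρ² + z² = 0.22914² + 1.692² = 2.91537
κ = 2ρ / |p|² = 2×0.22914 / 2.91537 = 0.15719
θ = 2·atan2(ρ, z) = 2·atan2(0.22914, 1.692) = 0.26921 rad
ℓ = θ/κ = 0.26921/0.15719 = 1.71261

0.1572 55.13 1.7126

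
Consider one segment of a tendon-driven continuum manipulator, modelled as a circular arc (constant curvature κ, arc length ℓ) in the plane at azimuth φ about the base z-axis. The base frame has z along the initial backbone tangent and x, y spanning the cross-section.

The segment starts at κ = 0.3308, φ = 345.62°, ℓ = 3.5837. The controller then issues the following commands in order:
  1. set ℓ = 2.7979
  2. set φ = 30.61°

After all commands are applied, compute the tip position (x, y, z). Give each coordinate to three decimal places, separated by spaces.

initial: κ=0.3308, φ=345.62°, ℓ=3.5837
cmd 1: set ℓ=2.7979 → (κ,φ,ℓ)=(0.3308,345.62°,2.7979) → tip=(1.1672,-0.2993,2.4152)
cmd 2: set φ=30.61° → (κ,φ,ℓ)=(0.3308,30.61°,2.7979) → tip=(1.0371,0.6136,2.4152)

1.037 0.614 2.415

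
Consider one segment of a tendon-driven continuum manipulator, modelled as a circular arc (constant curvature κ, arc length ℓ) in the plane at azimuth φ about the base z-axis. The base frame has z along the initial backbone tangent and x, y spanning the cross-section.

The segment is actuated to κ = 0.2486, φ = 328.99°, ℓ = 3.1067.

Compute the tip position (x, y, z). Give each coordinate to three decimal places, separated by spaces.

θ = κ·ℓ = 0.2486 × 3.1067 = 0.77233 rad
ρ = (1 − cos θ)/κ = (1 − 0.71629)/0.2486 = 1.14123
z = sin θ / κ = 0.69780/0.2486 = 2.80693
x = ρ cos φ = 1.14123 × cos(328.99°) = 0.97812
y = ρ sin φ = 1.14123 × sin(328.99°) = -0.58795

0.978 -0.588 2.807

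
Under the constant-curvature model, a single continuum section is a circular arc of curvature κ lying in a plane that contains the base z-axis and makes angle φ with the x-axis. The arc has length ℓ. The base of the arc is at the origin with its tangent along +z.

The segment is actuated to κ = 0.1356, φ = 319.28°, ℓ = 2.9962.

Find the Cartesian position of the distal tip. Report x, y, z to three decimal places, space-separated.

0.455 -0.392 2.914

θ = κ·ℓ = 0.1356 × 2.9962 = 0.40628 rad
ρ = (1 − cos θ)/κ = (1 − 0.91860)/0.1356 = 0.60033
z = sin θ / κ = 0.39520/0.1356 = 2.91445
x = ρ cos φ = 0.60033 × cos(319.28°) = 0.45499
y = ρ sin φ = 0.60033 × sin(319.28°) = -0.39163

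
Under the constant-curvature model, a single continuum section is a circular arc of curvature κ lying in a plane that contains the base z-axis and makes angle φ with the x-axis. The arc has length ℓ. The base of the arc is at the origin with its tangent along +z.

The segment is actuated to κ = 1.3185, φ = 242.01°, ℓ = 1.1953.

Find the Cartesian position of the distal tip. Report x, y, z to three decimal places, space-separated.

θ = κ·ℓ = 1.3185 × 1.1953 = 1.57600 rad
ρ = (1 − cos θ)/κ = (1 − -0.00521)/1.3185 = 0.76239
z = sin θ / κ = 0.99999/1.3185 = 0.75843
x = ρ cos φ = 0.76239 × cos(242.01°) = -0.35780
y = ρ sin φ = 0.76239 × sin(242.01°) = -0.67321

-0.358 -0.673 0.758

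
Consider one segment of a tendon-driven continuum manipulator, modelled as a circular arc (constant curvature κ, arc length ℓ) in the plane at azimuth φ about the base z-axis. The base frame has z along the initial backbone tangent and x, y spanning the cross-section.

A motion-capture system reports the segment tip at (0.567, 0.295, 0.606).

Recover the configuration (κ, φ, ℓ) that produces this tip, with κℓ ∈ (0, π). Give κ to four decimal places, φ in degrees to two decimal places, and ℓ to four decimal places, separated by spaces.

ρ = √(x²+y²) = √(0.567² + 0.295²) = 0.63915
φ = atan2(y, x) mod 360° = atan2(0.295, 0.567) = 27.4872°
|p|² = ρ² + z² = 0.63915² + 0.606² = 0.77575
κ = 2ρ / |p|² = 2×0.63915 / 0.77575 = 1.64783
θ = 2·atan2(ρ, z) = 2·atan2(0.63915, 0.606) = 1.62403 rad
ℓ = θ/κ = 1.62403/1.64783 = 0.98556

1.6478 27.49 0.9856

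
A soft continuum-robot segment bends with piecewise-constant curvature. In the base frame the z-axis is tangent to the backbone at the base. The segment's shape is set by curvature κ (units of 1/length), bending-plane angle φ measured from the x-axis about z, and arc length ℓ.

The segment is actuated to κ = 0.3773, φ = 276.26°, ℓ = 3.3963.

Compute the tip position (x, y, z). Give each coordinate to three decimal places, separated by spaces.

0.207 -1.883 2.540

θ = κ·ℓ = 0.3773 × 3.3963 = 1.28142 rad
ρ = (1 − cos θ)/κ = (1 − 0.28535)/0.3773 = 1.89411
z = sin θ / κ = 0.95842/0.3773 = 2.54022
x = ρ cos φ = 1.89411 × cos(276.26°) = 0.20653
y = ρ sin φ = 1.89411 × sin(276.26°) = -1.88282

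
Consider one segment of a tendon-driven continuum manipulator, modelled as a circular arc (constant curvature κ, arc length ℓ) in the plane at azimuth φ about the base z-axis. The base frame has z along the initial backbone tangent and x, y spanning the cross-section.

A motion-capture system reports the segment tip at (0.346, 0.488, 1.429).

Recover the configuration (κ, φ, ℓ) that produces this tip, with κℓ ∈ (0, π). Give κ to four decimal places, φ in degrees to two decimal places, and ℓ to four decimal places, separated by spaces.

ρ = √(x²+y²) = √(0.346² + 0.488²) = 0.59821
φ = atan2(y, x) mod 360° = atan2(0.488, 0.346) = 54.6627°
|p|² = ρ² + z² = 0.59821² + 1.429² = 2.39990
κ = 2ρ / |p|² = 2×0.59821 / 2.39990 = 0.49853
θ = 2·atan2(ρ, z) = 2·atan2(0.59821, 1.429) = 0.79292 rad
ℓ = θ/κ = 0.79292/0.49853 = 1.59050

0.4985 54.66 1.5905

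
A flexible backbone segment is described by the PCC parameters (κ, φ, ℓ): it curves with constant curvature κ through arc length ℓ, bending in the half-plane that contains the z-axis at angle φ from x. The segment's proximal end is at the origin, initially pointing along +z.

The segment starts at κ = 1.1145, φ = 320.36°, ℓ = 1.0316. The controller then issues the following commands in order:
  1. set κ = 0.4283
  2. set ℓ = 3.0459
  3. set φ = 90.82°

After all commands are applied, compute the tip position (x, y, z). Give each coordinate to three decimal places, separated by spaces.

initial: κ=1.1145, φ=320.36°, ℓ=1.0316
cmd 1: set κ=0.4283 → (κ,φ,ℓ)=(0.4283,320.36°,1.0316) → tip=(0.1727,-0.1430,0.9984)
cmd 2: set ℓ=3.0459 → (κ,φ,ℓ)=(0.4283,320.36°,3.0459) → tip=(1.3249,-1.0976,2.2526)
cmd 3: set φ=90.82° → (κ,φ,ℓ)=(0.4283,90.82°,3.0459) → tip=(-0.0246,1.7203,2.2526)

-0.025 1.720 2.253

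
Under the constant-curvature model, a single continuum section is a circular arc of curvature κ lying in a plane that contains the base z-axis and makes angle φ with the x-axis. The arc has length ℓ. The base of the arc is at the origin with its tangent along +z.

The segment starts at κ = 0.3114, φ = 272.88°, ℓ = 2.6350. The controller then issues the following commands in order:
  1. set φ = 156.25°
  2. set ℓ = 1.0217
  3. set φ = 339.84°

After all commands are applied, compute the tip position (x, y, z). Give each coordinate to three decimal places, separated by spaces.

initial: κ=0.3114, φ=272.88°, ℓ=2.6350
cmd 1: set φ=156.25° → (κ,φ,ℓ)=(0.3114,156.25°,2.6350) → tip=(-0.9352,0.4115,2.3491)
cmd 2: set ℓ=1.0217 → (κ,φ,ℓ)=(0.3114,156.25°,1.0217) → tip=(-0.1475,0.0649,1.0046)
cmd 3: set φ=339.84° → (κ,φ,ℓ)=(0.3114,339.84°,1.0217) → tip=(0.1513,-0.0555,1.0046)

0.151 -0.056 1.005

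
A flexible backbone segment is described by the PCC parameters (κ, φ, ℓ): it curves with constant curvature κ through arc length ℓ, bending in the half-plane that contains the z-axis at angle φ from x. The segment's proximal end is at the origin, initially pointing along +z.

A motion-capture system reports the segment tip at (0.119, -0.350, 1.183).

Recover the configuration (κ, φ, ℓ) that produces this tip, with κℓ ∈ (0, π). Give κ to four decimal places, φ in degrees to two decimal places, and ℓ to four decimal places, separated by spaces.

ρ = √(x²+y²) = √(0.119² + -0.350²) = 0.36968
φ = atan2(y, x) mod 360° = atan2(-0.350, 0.119) = 288.7780°
|p|² = ρ² + z² = 0.36968² + 1.183² = 1.53615
κ = 2ρ / |p|² = 2×0.36968 / 1.53615 = 0.48130
θ = 2·atan2(ρ, z) = 2·atan2(0.36968, 1.183) = 0.60575 rad
ℓ = θ/κ = 0.60575/0.48130 = 1.25857

0.4813 288.78 1.2586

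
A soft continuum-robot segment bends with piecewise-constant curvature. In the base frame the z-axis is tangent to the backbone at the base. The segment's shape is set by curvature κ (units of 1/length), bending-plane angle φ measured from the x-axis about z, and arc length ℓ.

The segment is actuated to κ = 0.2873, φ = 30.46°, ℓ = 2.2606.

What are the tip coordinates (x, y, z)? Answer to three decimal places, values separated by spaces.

θ = κ·ℓ = 0.2873 × 2.2606 = 0.64947 rad
ρ = (1 − cos θ)/κ = (1 − 0.79640)/0.2873 = 0.70865
z = sin θ / κ = 0.60476/0.2873 = 2.10499
x = ρ cos φ = 0.70865 × cos(30.46°) = 0.61085
y = ρ sin φ = 0.70865 × sin(30.46°) = 0.35924

0.611 0.359 2.105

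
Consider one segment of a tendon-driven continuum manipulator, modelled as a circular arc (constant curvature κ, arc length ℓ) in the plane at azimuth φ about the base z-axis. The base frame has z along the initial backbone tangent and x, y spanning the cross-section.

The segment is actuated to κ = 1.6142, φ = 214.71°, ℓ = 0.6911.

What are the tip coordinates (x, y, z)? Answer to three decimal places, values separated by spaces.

-0.285 -0.198 0.556

θ = κ·ℓ = 1.6142 × 0.6911 = 1.11557 rad
ρ = (1 − cos θ)/κ = (1 − 0.43966)/1.6142 = 0.34713
z = sin θ / κ = 0.89816/1.6142 = 0.55641
x = ρ cos φ = 0.34713 × cos(214.71°) = -0.28536
y = ρ sin φ = 0.34713 × sin(214.71°) = -0.19766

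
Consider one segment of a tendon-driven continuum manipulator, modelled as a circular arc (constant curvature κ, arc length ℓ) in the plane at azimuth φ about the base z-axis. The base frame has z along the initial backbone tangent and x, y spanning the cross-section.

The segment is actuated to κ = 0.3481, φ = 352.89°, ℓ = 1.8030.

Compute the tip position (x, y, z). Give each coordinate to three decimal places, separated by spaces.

θ = κ·ℓ = 0.3481 × 1.8030 = 0.62762 rad
ρ = (1 − cos θ)/κ = (1 − 0.80942)/0.3481 = 0.54747
z = sin θ / κ = 0.58722/0.3481 = 1.68694
x = ρ cos φ = 0.54747 × cos(352.89°) = 0.54326
y = ρ sin φ = 0.54747 × sin(352.89°) = -0.06776

0.543 -0.068 1.687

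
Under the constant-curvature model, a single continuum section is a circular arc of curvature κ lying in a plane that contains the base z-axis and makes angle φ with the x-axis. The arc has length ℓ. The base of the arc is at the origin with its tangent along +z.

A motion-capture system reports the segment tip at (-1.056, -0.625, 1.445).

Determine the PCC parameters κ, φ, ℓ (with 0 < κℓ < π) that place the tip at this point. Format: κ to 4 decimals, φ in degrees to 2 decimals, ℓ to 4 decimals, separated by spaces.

ρ = √(x²+y²) = √(-1.056² + -0.625²) = 1.22709
φ = atan2(y, x) mod 360° = atan2(-0.625, -1.056) = 210.6194°
|p|² = ρ² + z² = 1.22709² + 1.445² = 3.59379
κ = 2ρ / |p|² = 2×1.22709 / 3.59379 = 0.68290
θ = 2·atan2(ρ, z) = 2·atan2(1.22709, 1.445) = 1.40806 rad
ℓ = θ/κ = 1.40806/0.68290 = 2.06189

0.6829 210.62 2.0619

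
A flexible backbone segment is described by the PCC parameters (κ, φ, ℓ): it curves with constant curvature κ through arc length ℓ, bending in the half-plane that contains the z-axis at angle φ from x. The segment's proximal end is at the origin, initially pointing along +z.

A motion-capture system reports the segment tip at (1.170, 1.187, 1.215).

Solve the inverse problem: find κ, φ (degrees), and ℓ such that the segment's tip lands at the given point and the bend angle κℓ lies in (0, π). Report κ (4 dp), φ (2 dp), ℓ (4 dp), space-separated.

ρ = √(x²+y²) = √(1.170² + 1.187²) = 1.66669
φ = atan2(y, x) mod 360° = atan2(1.187, 1.170) = 45.4132°
|p|² = ρ² + z² = 1.66669² + 1.215² = 4.25409
κ = 2ρ / |p|² = 2×1.66669 / 4.25409 = 0.78357
θ = 2·atan2(ρ, z) = 2·atan2(1.66669, 1.215) = 1.88176 rad
ℓ = θ/κ = 1.88176/0.78357 = 2.40151

0.7836 45.41 2.4015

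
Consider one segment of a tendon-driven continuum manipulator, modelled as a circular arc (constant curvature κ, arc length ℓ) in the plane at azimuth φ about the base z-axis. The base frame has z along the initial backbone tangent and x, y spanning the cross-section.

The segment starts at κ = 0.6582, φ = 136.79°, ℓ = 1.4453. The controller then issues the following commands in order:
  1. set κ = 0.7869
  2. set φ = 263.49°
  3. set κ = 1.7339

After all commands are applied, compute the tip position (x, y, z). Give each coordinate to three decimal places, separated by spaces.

-0.118 -1.034 0.342

initial: κ=0.6582, φ=136.79°, ℓ=1.4453
cmd 1: set κ=0.7869 → (κ,φ,ℓ)=(0.7869,136.79°,1.4453) → tip=(-0.5372,0.5046,1.1533)
cmd 2: set φ=263.49° → (κ,φ,ℓ)=(0.7869,263.49°,1.4453) → tip=(-0.0836,-0.7323,1.1533)
cmd 3: set κ=1.7339 → (κ,φ,ℓ)=(1.7339,263.49°,1.4453) → tip=(-0.1180,-1.0341,0.3424)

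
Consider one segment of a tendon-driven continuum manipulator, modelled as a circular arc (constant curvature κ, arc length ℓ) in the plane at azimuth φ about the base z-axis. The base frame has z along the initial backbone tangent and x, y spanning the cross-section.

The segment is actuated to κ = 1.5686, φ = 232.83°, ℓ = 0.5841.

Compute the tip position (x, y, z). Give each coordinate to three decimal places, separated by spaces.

θ = κ·ℓ = 1.5686 × 0.5841 = 0.91622 rad
ρ = (1 − cos θ)/κ = (1 − 0.60882)/1.5686 = 0.24938
z = sin θ / κ = 0.79331/1.5686 = 0.50574
x = ρ cos φ = 0.24938 × cos(232.83°) = -0.15067
y = ρ sin φ = 0.24938 × sin(232.83°) = -0.19872

-0.151 -0.199 0.506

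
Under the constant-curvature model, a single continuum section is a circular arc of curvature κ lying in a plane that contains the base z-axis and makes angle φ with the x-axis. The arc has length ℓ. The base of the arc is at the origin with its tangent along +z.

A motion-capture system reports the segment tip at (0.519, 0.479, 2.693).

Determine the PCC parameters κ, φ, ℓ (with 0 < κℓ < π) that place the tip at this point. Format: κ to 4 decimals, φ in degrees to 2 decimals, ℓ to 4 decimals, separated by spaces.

0.1822 42.70 2.8148

ρ = √(x²+y²) = √(0.519² + 0.479²) = 0.70626
φ = atan2(y, x) mod 360° = atan2(0.479, 0.519) = 42.7048°
|p|² = ρ² + z² = 0.70626² + 2.693² = 7.75105
κ = 2ρ / |p|² = 2×0.70626 / 7.75105 = 0.18224
θ = 2·atan2(ρ, z) = 2·atan2(0.70626, 2.693) = 0.51296 rad
ℓ = θ/κ = 0.51296/0.18224 = 2.81483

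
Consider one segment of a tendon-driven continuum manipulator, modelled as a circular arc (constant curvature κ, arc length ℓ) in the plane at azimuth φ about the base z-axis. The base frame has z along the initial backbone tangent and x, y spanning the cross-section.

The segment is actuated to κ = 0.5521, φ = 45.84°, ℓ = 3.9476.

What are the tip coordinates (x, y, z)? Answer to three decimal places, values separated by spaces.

θ = κ·ℓ = 0.5521 × 3.9476 = 2.17947 rad
ρ = (1 − cos θ)/κ = (1 − -0.57178)/0.5521 = 2.84691
z = sin θ / κ = 0.82041/0.5521 = 1.48598
x = ρ cos φ = 2.84691 × cos(45.84°) = 1.98334
y = ρ sin φ = 2.84691 × sin(45.84°) = 2.04237

1.983 2.042 1.486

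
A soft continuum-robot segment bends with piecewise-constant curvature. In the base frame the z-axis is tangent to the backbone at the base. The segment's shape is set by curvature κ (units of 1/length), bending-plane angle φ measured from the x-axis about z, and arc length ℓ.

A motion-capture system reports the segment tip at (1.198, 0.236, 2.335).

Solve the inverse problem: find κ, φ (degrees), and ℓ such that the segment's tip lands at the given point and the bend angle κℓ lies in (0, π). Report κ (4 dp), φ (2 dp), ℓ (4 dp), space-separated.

ρ = √(x²+y²) = √(1.198² + 0.236²) = 1.22102
φ = atan2(y, x) mod 360° = atan2(0.236, 1.198) = 11.1443°
|p|² = ρ² + z² = 1.22102² + 2.335² = 6.94312
κ = 2ρ / |p|² = 2×1.22102 / 6.94312 = 0.35172
θ = 2·atan2(ρ, z) = 2·atan2(1.22102, 2.335) = 0.96363 rad
ℓ = θ/κ = 0.96363/0.35172 = 2.73976

0.3517 11.14 2.7398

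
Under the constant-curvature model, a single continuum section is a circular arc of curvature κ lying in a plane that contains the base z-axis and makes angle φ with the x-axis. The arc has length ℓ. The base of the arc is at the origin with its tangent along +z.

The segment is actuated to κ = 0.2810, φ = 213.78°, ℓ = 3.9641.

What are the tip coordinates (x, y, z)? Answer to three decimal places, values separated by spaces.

θ = κ·ℓ = 0.2810 × 3.9641 = 1.11391 rad
ρ = (1 − cos θ)/κ = (1 − 0.44115)/0.2810 = 1.98878
z = sin θ / κ = 0.89743/0.2810 = 3.19371
x = ρ cos φ = 1.98878 × cos(213.78°) = -1.65303
y = ρ sin φ = 1.98878 × sin(213.78°) = -1.10577

-1.653 -1.106 3.194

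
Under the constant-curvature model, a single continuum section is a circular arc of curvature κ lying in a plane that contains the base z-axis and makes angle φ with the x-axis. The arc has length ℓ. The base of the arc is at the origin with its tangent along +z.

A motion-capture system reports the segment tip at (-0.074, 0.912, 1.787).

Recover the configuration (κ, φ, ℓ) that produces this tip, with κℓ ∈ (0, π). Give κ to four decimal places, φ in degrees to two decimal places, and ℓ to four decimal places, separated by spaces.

0.4540 94.64 2.0846

ρ = √(x²+y²) = √(-0.074² + 0.912²) = 0.91500
φ = atan2(y, x) mod 360° = atan2(0.912, -0.074) = 94.6388°
|p|² = ρ² + z² = 0.91500² + 1.787² = 4.03059
κ = 2ρ / |p|² = 2×0.91500 / 4.03059 = 0.45403
θ = 2·atan2(ρ, z) = 2·atan2(0.91500, 1.787) = 0.94645 rad
ℓ = θ/κ = 0.94645/0.45403 = 2.08457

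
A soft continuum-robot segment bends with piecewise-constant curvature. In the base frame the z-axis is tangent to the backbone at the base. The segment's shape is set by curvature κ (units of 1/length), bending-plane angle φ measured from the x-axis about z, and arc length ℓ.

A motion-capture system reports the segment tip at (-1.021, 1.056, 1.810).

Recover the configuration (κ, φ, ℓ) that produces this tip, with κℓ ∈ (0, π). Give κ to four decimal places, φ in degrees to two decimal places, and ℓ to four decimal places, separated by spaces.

ρ = √(x²+y²) = √(-1.021² + 1.056²) = 1.46887
φ = atan2(y, x) mod 360° = atan2(1.056, -1.021) = 134.0346°
|p|² = ρ² + z² = 1.46887² + 1.810² = 5.43368
κ = 2ρ / |p|² = 2×1.46887 / 5.43368 = 0.54065
θ = 2·atan2(ρ, z) = 2·atan2(1.46887, 1.810) = 1.36346 rad
ℓ = θ/κ = 1.36346/0.54065 = 2.52188

0.5407 134.03 2.5219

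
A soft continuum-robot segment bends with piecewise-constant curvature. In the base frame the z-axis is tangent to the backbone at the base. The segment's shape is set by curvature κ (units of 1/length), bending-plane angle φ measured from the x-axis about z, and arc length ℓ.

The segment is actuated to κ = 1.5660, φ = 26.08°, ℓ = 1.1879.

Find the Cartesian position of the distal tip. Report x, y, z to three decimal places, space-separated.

θ = κ·ℓ = 1.5660 × 1.1879 = 1.86025 rad
ρ = (1 − cos θ)/κ = (1 − -0.28543)/1.5660 = 0.82084
z = sin θ / κ = 0.95840/1.5660 = 0.61200
x = ρ cos φ = 0.82084 × cos(26.08°) = 0.73726
y = ρ sin φ = 0.82084 × sin(26.08°) = 0.36086

0.737 0.361 0.612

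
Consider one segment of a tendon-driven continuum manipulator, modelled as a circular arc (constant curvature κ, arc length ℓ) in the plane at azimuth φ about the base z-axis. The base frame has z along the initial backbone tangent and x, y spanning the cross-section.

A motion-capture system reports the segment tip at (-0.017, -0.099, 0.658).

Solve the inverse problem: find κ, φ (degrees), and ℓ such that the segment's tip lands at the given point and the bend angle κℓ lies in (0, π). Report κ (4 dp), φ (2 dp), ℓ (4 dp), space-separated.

0.4534 260.26 0.6682

ρ = √(x²+y²) = √(-0.017² + -0.099²) = 0.10045
φ = atan2(y, x) mod 360° = atan2(-0.099, -0.017) = 260.2564°
|p|² = ρ² + z² = 0.10045² + 0.658² = 0.44305
κ = 2ρ / |p|² = 2×0.10045 / 0.44305 = 0.45344
θ = 2·atan2(ρ, z) = 2·atan2(0.10045, 0.658) = 0.30298 rad
ℓ = θ/κ = 0.30298/0.45344 = 0.66818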